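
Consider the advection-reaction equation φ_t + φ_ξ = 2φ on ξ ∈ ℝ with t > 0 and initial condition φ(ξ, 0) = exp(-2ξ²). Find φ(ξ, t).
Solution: Substitute φ = exp(2t)u.
Then φ_t = exp(2t)(u_t + 2u), φ_ξ = exp(2t)u_ξ; substituting and dividing by exp(2t), the lower-order terms cancel: u_t + u_ξ = 0 (standard advection equation).
Data for u: u(ξ,0) = φ(ξ,0) = exp(-2ξ²).
By characteristics (dξ/dt = 1), u(ξ,t) = f(ξ - t) with f = u(·, 0).
So u(ξ,t) = exp(-2(-t + ξ)²), and φ(ξ,t) = exp(2t)u(ξ,t).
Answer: φ(ξ, t) = exp(2t)exp(-2(-t + ξ)²)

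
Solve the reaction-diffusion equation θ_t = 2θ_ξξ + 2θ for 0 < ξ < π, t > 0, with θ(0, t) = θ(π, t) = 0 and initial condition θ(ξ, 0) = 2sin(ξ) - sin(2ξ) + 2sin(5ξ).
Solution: Substitute θ = exp(2t)u.
Then θ_t = exp(2t)(u_t + 2u), θ_ξξ = exp(2t)u_ξξ; substituting and dividing by exp(2t), the lower-order terms cancel: u_t = 2u_ξξ (standard heat equation).
Data for u: u(ξ,0) = θ(ξ,0) = 2sin(ξ) - sin(2ξ) + 2sin(5ξ). The boundary conditions carry over: u(0,t) = u(π,t) = 0.
Separating variables: u = Σ c_n exp(-2n²t) sin(nξ). From u(ξ,0) = 2sin(ξ) - sin(2ξ) + 2sin(5ξ): c_1=2, c_2=-1, c_5=2.
So u(ξ,t) = 2exp(-2t)sin(ξ) - exp(-8t)sin(2ξ) + 2exp(-50t)sin(5ξ), and θ(ξ,t) = exp(2t)u(ξ,t).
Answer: θ(ξ, t) = 2sin(ξ) - exp(-6t)sin(2ξ) + 2exp(-48t)sin(5ξ)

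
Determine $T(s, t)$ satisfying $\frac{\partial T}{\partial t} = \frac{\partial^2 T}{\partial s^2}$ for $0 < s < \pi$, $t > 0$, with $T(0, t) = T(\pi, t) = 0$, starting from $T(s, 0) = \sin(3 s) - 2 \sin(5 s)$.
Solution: Separating variables: $T = \sum c_n e^{-n^2t} \sin(ns)$. From $T(s,0) = \sin(3 s) - 2 \sin(5 s)$: $c_3=1, c_5=-2$.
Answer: $T(s, t) = e^{-9 t} \sin(3 s) - 2 e^{-25 t} \sin(5 s)$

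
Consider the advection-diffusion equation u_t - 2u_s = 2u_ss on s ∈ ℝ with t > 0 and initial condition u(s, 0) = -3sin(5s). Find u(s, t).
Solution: Change to a moving frame: let η = s + 2t, σ = t and write u(s,t) = w(η,σ).
By the chain rule u_t = w_σ + 2w_η, u_s = w_η, u_ss = w_ηη.
Then u_t - 2u_s = w_σ: the advection term cancels and the PDE becomes the heat equation w_σ = 2w_ηη on η ∈ ℝ.
Initial data: w(η,0) = u(η,0) = -3sin(5η).
On η ∈ ℝ each mode satisfies (sin(nη))″ = -n² sin(nη), so exp(-2n²σ) sin(nη) solves the heat equation; by superposition w(η,σ) = Σ c_n exp(-2n²σ) sin(nη).
Reading off the coefficients: c_5=-3, so w(η,σ) = -3exp(-50σ)sin(5η).
Substituting back η = s + 2t, σ = t: u(s,t) = w(s + 2t, t).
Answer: u(s, t) = -3exp(-50t)sin(5s + 10t)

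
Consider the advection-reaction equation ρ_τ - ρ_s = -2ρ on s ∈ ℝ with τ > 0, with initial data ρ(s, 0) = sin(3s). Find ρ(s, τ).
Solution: Substitute ρ = exp(-2τ)u, i.e. u = exp(2τ)ρ.
By the product rule, ρ_τ = exp(-2τ)(u_τ - 2u), ρ_s = exp(-2τ)u_s.
Substituting into the PDE and dividing by exp(-2τ): u_τ - 2u - u_s = -2u.
The lower-order terms cancel, leaving the standard advection equation u_τ - u_s = 0.
Initial data for u: u(s,0) = ρ(s,0) = sin(3s).
Solve for u:
  By method of characteristics (waves move left with speed 1):
  Along characteristics s + τ = const, u is constant, so u(s,τ) = f(s + τ) with f = u(·, 0).
Hence u(s,τ) = sin(3s + 3τ).
Transform back: ρ(s,τ) = exp(-2τ)u(s,τ).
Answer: ρ(s, τ) = exp(-2τ)sin(3s + 3τ)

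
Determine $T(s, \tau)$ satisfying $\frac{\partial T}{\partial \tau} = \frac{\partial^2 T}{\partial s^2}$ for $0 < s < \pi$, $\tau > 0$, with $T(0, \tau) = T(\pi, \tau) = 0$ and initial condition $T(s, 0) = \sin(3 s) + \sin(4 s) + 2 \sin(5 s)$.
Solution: Using separation of variables $T = X(s)G(\tau)$:
Eigenfunctions: $\sin(ns)$, $n = 1, 2, 3, \ldots$
General solution: $T(s, \tau) = \sum c_n \sin(ns) e^{-n^2 \tau}$
Matching $T(s,0) = \sin(3 s) + \sin(4 s) + 2 \sin(5 s)$ term by term: $c_3=1, c_4=1, c_5=2$.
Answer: $T(s, \tau) = e^{-9 \tau} \sin(3 s) + e^{-16 \tau} \sin(4 s) + 2 e^{-25 \tau} \sin(5 s)$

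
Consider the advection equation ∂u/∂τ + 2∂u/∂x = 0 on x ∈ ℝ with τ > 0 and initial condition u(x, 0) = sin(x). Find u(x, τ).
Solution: By characteristics (dx/dτ = 2), u(x,τ) = f(x - 2τ) with f = u(·, 0).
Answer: u(x, τ) = sin(x - 2τ)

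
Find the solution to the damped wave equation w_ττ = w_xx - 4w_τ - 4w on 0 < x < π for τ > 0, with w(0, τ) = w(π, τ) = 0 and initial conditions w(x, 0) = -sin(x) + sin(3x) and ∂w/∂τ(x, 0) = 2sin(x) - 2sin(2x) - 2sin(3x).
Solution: Substitute w = exp(-2τ)u.
Then w_τ = exp(-2τ)(u_τ - 2u), w_ττ = exp(-2τ)(u_ττ - 4u_τ + 4u), w_xx = exp(-2τ)u_xx; substituting and dividing by exp(-2τ), the lower-order terms cancel: u_ττ = u_xx (standard wave equation).
Data for u: u(x,0) = w(x,0) = -sin(x) + sin(3x); u_τ(x,0) = w_τ(x,0) + 2w(x,0) = -2sin(2x). The boundary conditions carry over: u(0,τ) = u(π,τ) = 0.
Separating variables: u = Σ [A_n cos(ω_n τ) + B_n sin(ω_n τ)] sin(nx), ω_n = n. From ICs (B_n = velocity coefficient / ω_n): A_1=-1, A_3=1, B_2=-1.
So u(x,τ) = -sin(x)cos(τ) - sin(2x)sin(2τ) + sin(3x)cos(3τ), and w(x,τ) = exp(-2τ)u(x,τ).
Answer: w(x, τ) = -exp(-2τ)sin(x)cos(τ) - exp(-2τ)sin(2x)sin(2τ) + exp(-2τ)sin(3x)cos(3τ)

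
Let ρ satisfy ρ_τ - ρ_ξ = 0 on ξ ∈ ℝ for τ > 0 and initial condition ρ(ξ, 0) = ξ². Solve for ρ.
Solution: By characteristics (dξ/dτ = -1), ρ(ξ,τ) = f(ξ + τ) with f = ρ(·, 0).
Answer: ρ(ξ, τ) = ξ² + 2ξτ + τ²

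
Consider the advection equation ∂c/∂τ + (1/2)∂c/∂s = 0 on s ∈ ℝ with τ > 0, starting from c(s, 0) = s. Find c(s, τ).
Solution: By characteristics (ds/dτ = 1/2), c(s,τ) = f(s - (1/2)τ) with f = c(·, 0).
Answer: c(s, τ) = s - (1/2)τ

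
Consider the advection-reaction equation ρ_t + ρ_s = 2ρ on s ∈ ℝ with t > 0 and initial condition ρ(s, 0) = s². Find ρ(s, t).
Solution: Substitute ρ = exp(2t)u, i.e. u = exp(-2t)ρ.
By the product rule, ρ_t = exp(2t)(u_t + 2u), ρ_s = exp(2t)u_s.
Substituting into the PDE and dividing by exp(2t): u_t + 2u + u_s = 2u.
The lower-order terms cancel, leaving the standard advection equation u_t + u_s = 0.
Initial data for u: u(s,0) = ρ(s,0) = s².
Solve for u:
  By method of characteristics (waves move right with speed 1):
  Along characteristics s - t = const, u is constant, so u(s,t) = f(s - t) with f = u(·, 0).
Hence u(s,t) = s² - 2st + t².
Transform back: ρ(s,t) = exp(2t)u(s,t).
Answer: ρ(s, t) = s²exp(2t) - 2stexp(2t) + t²exp(2t)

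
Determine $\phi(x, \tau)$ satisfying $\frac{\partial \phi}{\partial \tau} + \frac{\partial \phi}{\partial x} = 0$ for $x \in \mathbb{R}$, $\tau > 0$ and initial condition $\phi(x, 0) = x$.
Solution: By method of characteristics (waves move right with speed 1):
Along characteristics $x - \tau =$ const, $\phi$ is constant, so $\phi(x,\tau) = f(x - \tau)$ with $f = \phi( \cdot , 0)$.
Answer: $\phi(x, \tau) = - \tau + x$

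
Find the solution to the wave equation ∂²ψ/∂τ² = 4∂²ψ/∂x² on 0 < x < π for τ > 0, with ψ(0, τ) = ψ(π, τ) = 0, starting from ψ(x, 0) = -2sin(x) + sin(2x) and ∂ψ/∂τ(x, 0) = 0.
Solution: Separating variables: ψ = Σ [A_n cos(ω_n τ) + B_n sin(ω_n τ)] sin(nx), ω_n = 2n. From ICs: A_1=-2, A_2=1.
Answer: ψ(x, τ) = -2sin(x)cos(2τ) + sin(2x)cos(4τ)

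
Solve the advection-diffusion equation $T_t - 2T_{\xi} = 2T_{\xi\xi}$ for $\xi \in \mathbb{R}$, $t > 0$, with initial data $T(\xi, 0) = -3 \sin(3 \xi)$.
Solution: Moving frame: $\eta = \xi + 2t$, $\sigma = t$, $T = u(\eta,\sigma)$, so $T_t = u_{\sigma} + 2u_{\eta}$ and $T_{\xi\xi} = u_{\eta\eta}$.
Hence $T_t - 2T_{\xi} = u_{\sigma}$ and the PDE becomes the heat equation $u_{\sigma} = 2u_{\eta\eta}$ on $\eta \in \mathbb{R}$.
Initial data: $u(\eta,0) = T(\eta,0) = -3 \sin(3 \eta)$. Each mode $\sin(n\eta)$ decays as $e^{-2n^2\sigma}$ on $\mathbb{R}$, so $u(\eta,\sigma) = \sum c_n e^{-2n^2\sigma} \sin(n\eta)$ with $c_3=-3$: $u(\eta,\sigma) = -3 e^{-18 \sigma} \sin(3 \eta)$.
Substituting back: $T(\xi,t) = u(\xi + 2t, t)$.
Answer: $T(\xi, t) = -3 e^{-18 t} \sin(3 \xi + 6 t)$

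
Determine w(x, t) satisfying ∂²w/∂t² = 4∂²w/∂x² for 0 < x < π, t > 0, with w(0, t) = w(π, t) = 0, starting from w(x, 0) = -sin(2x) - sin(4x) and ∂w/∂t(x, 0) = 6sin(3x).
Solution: Using separation of variables w = X(x)T(t):
Eigenfunctions: sin(nx), n = 1, 2, 3, ...
General solution: w(x, t) = Σ [A_n cos(2n t) + B_n sin(2n t)] sin(nx)
From w(x,0) = -sin(2x) - sin(4x): A_2=-1, A_4=-1. From w_t(x,0) = 6sin(3x), using w_t(x,0) = Σ ω_n B_n sin(nx) with ω_n = 2n: B_3 = 6/6 = 1.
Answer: w(x, t) = sin(6t)sin(3x) - sin(2x)cos(4t) - sin(4x)cos(8t)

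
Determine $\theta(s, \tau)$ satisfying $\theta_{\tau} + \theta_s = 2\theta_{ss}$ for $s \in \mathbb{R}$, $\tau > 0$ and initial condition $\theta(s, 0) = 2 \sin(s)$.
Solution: Change to a moving frame: let $\eta = s - \tau$, $\sigma = \tau$ and write $\theta(s,\tau) = u(\eta,\sigma)$.
By the chain rule $\theta_{\tau} = u_{\sigma} - u_{\eta}$, $\theta_s = u_{\eta}$, $\theta_{ss} = u_{\eta\eta}$.
Then $\theta_{\tau} + \theta_s = u_{\sigma}$: the advection term cancels and the PDE becomes the heat equation $u_{\sigma} = 2u_{\eta\eta}$ on $\eta \in \mathbb{R}$.
Initial data: $u(\eta,0) = \theta(\eta,0) = 2 \sin(\eta)$.
On $\eta \in \mathbb{R}$ each mode satisfies $(\sin(n\eta))'' = -n^2 \sin(n\eta)$, so $e^{-2n^2\sigma} \sin(n\eta)$ solves the heat equation; by superposition $u(\eta,\sigma) = \sum c_n e^{-2n^2\sigma} \sin(n\eta)$.
Reading off the coefficients: $c_1=2$, so $u(\eta,\sigma) = 2 e^{-2 \sigma} \sin(\eta)$.
Substituting back $\eta = s - \tau$, $\sigma = \tau$: $\theta(s,\tau) = u(s - \tau, \tau)$.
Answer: $\theta(s, \tau) = -2 e^{-2 \tau} \sin(\tau - s)$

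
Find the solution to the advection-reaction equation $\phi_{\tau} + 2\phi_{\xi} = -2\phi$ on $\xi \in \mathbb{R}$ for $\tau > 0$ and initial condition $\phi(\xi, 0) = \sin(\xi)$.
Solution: Substitute $\phi = e^{-2\tau}u$.
Then $\phi_{\tau} = e^{-2\tau}(u_{\tau} - 2u)$, $\phi_{\xi} = e^{-2\tau}u_{\xi}$; substituting and dividing by $e^{-2\tau}$, the lower-order terms cancel: $u_{\tau} + 2u_{\xi} = 0$ (standard advection equation).
Data for $u$: $u(\xi,0) = \phi(\xi,0) = \sin(\xi)$.
By characteristics ($d\xi/d\tau = 2$), $u(\xi,\tau) = f(\xi - 2\tau)$ with $f = u( \cdot , 0)$.
So $u(\xi,\tau) = \sin(\xi - 2 \tau)$, and $\phi(\xi,\tau) = e^{-2\tau}u(\xi,\tau)$.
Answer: $\phi(\xi, \tau) = - e^{-2 \tau} \sin(2 \tau - \xi)$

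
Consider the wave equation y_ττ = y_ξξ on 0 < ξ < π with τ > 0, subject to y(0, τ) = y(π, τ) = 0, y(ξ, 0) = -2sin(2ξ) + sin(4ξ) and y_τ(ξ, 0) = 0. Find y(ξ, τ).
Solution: Separating variables: y = Σ [A_n cos(ω_n τ) + B_n sin(ω_n τ)] sin(nξ), ω_n = n. From ICs: A_2=-2, A_4=1.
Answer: y(ξ, τ) = -2sin(2ξ)cos(2τ) + sin(4ξ)cos(4τ)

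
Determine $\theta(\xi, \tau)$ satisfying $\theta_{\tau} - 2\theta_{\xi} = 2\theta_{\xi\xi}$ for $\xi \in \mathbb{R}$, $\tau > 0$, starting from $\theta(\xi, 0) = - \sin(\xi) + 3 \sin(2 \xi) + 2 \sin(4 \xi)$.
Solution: Moving frame: $\eta = \xi + 2\tau$, $\sigma = \tau$, $\theta = u(\eta,\sigma)$, so $\theta_{\tau} = u_{\sigma} + 2u_{\eta}$ and $\theta_{\xi\xi} = u_{\eta\eta}$.
Hence $\theta_{\tau} - 2\theta_{\xi} = u_{\sigma}$ and the PDE becomes the heat equation $u_{\sigma} = 2u_{\eta\eta}$ on $\eta \in \mathbb{R}$.
Initial data: $u(\eta,0) = \theta(\eta,0) = - \sin(\eta) + 3 \sin(2 \eta) + 2 \sin(4 \eta)$. Each mode $\sin(n\eta)$ decays as $e^{-2n^2\sigma}$ on $\mathbb{R}$, so $u(\eta,\sigma) = \sum c_n e^{-2n^2\sigma} \sin(n\eta)$ with $c_1=-1, c_2=3, c_4=2$: $u(\eta,\sigma) = - e^{-2 \sigma} \sin(\eta) + 3 e^{-8 \sigma} \sin(2 \eta) + 2 e^{-32 \sigma} \sin(4 \eta)$.
Substituting back: $\theta(\xi,\tau) = u(\xi + 2\tau, \tau)$.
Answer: $\theta(\xi, \tau) = - e^{-2 \tau} \sin(2 \tau + \xi) + 3 e^{-8 \tau} \sin(4 \tau + 2 \xi) + 2 e^{-32 \tau} \sin(8 \tau + 4 \xi)$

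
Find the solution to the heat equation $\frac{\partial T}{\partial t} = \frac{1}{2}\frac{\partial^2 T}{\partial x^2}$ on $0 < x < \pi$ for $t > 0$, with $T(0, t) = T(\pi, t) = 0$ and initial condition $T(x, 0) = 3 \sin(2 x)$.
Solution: Using separation of variables $T = X(x)G(t)$:
Eigenfunctions: $\sin(nx)$, $n = 1, 2, 3, \ldots$
General solution: $T(x, t) = \sum c_n \sin(nx) e^{-n^2 t/2}$
Matching $T(x,0) = 3 \sin(2 x)$ term by term: $c_2=3$.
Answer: $T(x, t) = 3 e^{-2 t} \sin(2 x)$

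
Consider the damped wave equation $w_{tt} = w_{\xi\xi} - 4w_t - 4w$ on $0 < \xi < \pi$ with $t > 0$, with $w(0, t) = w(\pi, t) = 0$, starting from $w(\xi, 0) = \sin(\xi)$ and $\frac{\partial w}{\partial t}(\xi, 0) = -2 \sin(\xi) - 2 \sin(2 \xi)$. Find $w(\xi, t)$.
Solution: Substitute $w = e^{-2t}u$.
Then $w_t = e^{-2t}(u_t - 2u)$, $w_{tt} = e^{-2t}(u_{tt} - 4u_t + 4u)$, $w_{\xi\xi} = e^{-2t}u_{\xi\xi}$; substituting and dividing by $e^{-2t}$, the lower-order terms cancel: $u_{tt} = u_{\xi\xi}$ (standard wave equation).
Data for $u$: $u(\xi,0) = w(\xi,0) = \sin(\xi)$; $u_t(\xi,0) = w_t(\xi,0) + 2w(\xi,0) = -2 \sin(2 \xi)$. The boundary conditions carry over: $u(0,t) = u(\pi,t) = 0$.
Separating variables: $u = \sum [A_n \cos(\omega_n t) + B_n \sin(\omega_n t)] \sin(n\xi)$, $\omega_n = n$. From ICs ($B_n$ = velocity coefficient / $\omega_n$): $A_1=1, B_2=-1$.
So $u(\xi,t) = - \sin(2 t) \sin(2 \xi) + \sin(\xi) \cos(t)$, and $w(\xi,t) = e^{-2t}u(\xi,t)$.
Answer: $w(\xi, t) = e^{-2 t} \sin(\xi) \cos(t) -  e^{-2 t} \sin(2 \xi) \sin(2 t)$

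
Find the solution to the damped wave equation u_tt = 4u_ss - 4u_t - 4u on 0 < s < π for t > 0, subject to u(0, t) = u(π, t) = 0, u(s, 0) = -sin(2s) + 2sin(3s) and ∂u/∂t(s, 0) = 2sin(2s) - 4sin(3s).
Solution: Substitute u = exp(-2t)w.
Then u_t = exp(-2t)(w_t - 2w), u_tt = exp(-2t)(w_tt - 4w_t + 4w), u_ss = exp(-2t)w_ss; substituting and dividing by exp(-2t), the lower-order terms cancel: w_tt = 4w_ss (standard wave equation).
Data for w: w(s,0) = u(s,0) = -sin(2s) + 2sin(3s); w_t(s,0) = u_t(s,0) + 2u(s,0) = 0. The boundary conditions carry over: w(0,t) = w(π,t) = 0.
Separating variables: w = Σ [A_n cos(ω_n t) + B_n sin(ω_n t)] sin(ns), ω_n = 2n. From ICs: A_2=-1, A_3=2.
So w(s,t) = -sin(2s)cos(4t) + 2sin(3s)cos(6t), and u(s,t) = exp(-2t)w(s,t).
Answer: u(s, t) = -exp(-2t)sin(2s)cos(4t) + 2exp(-2t)sin(3s)cos(6t)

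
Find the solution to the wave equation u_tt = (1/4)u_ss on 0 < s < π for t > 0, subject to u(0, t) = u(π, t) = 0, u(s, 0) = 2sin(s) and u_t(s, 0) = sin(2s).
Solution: Separating variables: u = Σ [A_n cos(ω_n t) + B_n sin(ω_n t)] sin(ns), ω_n = n/2. From ICs (B_n = velocity coefficient / ω_n): A_1=2, B_2=1.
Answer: u(s, t) = 2sin(s)cos(t/2) + sin(2s)sin(t)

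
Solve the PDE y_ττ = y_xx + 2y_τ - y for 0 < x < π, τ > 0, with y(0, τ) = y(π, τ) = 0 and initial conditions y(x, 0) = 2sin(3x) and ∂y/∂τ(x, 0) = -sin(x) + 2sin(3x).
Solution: Substitute y = exp(τ)u.
Then y_τ = exp(τ)(u_τ + u), y_ττ = exp(τ)(u_ττ + 2u_τ + u), y_xx = exp(τ)u_xx; substituting and dividing by exp(τ), the lower-order terms cancel: u_ττ = u_xx (standard wave equation).
Data for u: u(x,0) = y(x,0) = 2sin(3x); u_τ(x,0) = y_τ(x,0) - y(x,0) = -sin(x). The boundary conditions carry over: u(0,τ) = u(π,τ) = 0.
Separating variables: u = Σ [A_n cos(ω_n τ) + B_n sin(ω_n τ)] sin(nx), ω_n = n. From ICs (B_n = velocity coefficient / ω_n): A_3=2, B_1=-1.
So u(x,τ) = -sin(x)sin(τ) + 2sin(3x)cos(3τ), and y(x,τ) = exp(τ)u(x,τ).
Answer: y(x, τ) = -exp(τ)sin(x)sin(τ) + 2exp(τ)sin(3x)cos(3τ)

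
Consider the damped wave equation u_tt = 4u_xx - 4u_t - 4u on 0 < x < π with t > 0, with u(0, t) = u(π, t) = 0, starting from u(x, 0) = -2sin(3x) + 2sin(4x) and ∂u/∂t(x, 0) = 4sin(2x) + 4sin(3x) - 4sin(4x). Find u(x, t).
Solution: Substitute u = exp(-2t)w.
Then u_t = exp(-2t)(w_t - 2w), u_tt = exp(-2t)(w_tt - 4w_t + 4w), u_xx = exp(-2t)w_xx; substituting and dividing by exp(-2t), the lower-order terms cancel: w_tt = 4w_xx (standard wave equation).
Data for w: w(x,0) = u(x,0) = -2sin(3x) + 2sin(4x); w_t(x,0) = u_t(x,0) + 2u(x,0) = 4sin(2x). The boundary conditions carry over: w(0,t) = w(π,t) = 0.
Separating variables: w = Σ [A_n cos(ω_n t) + B_n sin(ω_n t)] sin(nx), ω_n = 2n. From ICs (B_n = velocity coefficient / ω_n): A_3=-2, A_4=2, B_2=1.
So w(x,t) = sin(4t)sin(2x) - 2sin(3x)cos(6t) + 2sin(4x)cos(8t), and u(x,t) = exp(-2t)w(x,t).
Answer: u(x, t) = exp(-2t)sin(4t)sin(2x) - 2exp(-2t)sin(3x)cos(6t) + 2exp(-2t)sin(4x)cos(8t)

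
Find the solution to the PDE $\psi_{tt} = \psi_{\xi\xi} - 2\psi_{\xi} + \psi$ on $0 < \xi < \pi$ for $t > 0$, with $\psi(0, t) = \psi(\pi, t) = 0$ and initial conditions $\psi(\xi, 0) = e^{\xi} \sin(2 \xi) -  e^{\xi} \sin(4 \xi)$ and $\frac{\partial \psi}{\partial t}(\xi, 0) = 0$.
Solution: Substitute $\psi = e^{\xi}u$.
Then $\psi_{\xi} = e^{\xi}(u_{\xi} + u)$, $\psi_{\xi\xi} = e^{\xi}(u_{\xi\xi} + 2u_{\xi} + u)$, $\psi_{tt} = e^{\xi}u_{tt}$; substituting and dividing by $e^{\xi}$, the lower-order terms cancel: $u_{tt} = u_{\xi\xi}$ (standard wave equation).
Data for $u$: $u(\xi,0) = e^{-\xi}\psi(\xi,0) = \sin(2 \xi) - \sin(4 \xi)$; $u_t(\xi,0) = e^{-\xi}\psi_t(\xi,0) = 0$. The boundary conditions carry over: $u(0,t) = u(\pi,t) = 0$.
Separating variables: $u = \sum [A_n \cos(\omega_n t) + B_n \sin(\omega_n t)] \sin(n\xi)$, $\omega_n = n$. From ICs: $A_2=1, A_4=-1$.
So $u(\xi,t) = \sin(2 \xi) \cos(2 t) - \sin(4 \xi) \cos(4 t)$, and $\psi(\xi,t) = e^{\xi}u(\xi,t)$.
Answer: $\psi(\xi, t) = e^{\xi} \sin(2 \xi) \cos(2 t) -  e^{\xi} \sin(4 \xi) \cos(4 t)$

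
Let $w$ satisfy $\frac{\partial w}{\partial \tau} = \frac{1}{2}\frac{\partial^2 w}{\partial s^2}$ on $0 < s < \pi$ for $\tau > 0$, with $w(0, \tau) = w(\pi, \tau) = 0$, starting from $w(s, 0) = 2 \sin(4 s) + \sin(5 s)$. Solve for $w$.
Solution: Using separation of variables $w = X(s)T(\tau)$:
Eigenfunctions: $\sin(ns)$, $n = 1, 2, 3, \ldots$
General solution: $w(s, \tau) = \sum c_n \sin(ns) e^{-n^2 \tau/2}$
Matching $w(s,0) = 2 \sin(4 s) + \sin(5 s)$ term by term: $c_4=2, c_5=1$.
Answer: $w(s, \tau) = 2 e^{-8 \tau} \sin(4 s) + e^{-25 \tau/2} \sin(5 s)$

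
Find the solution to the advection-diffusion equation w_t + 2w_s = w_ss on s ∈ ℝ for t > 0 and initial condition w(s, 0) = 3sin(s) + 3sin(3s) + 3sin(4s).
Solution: Moving frame: η = s - 2t, σ = t, w = u(η,σ), so w_t = u_σ - 2u_η and w_ss = u_ηη.
Hence w_t + 2w_s = u_σ and the PDE becomes the heat equation u_σ = u_ηη on η ∈ ℝ.
Initial data: u(η,0) = w(η,0) = 3sin(η) + 3sin(3η) + 3sin(4η). Each mode sin(nη) decays as exp(-n²σ) on ℝ, so u(η,σ) = Σ c_n exp(-n²σ) sin(nη) with c_1=3, c_3=3, c_4=3: u(η,σ) = 3exp(-σ)sin(η) + 3exp(-9σ)sin(3η) + 3exp(-16σ)sin(4η).
Substituting back: w(s,t) = u(s - 2t, t).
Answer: w(s, t) = 3exp(-t)sin(s - 2t) + 3exp(-9t)sin(3s - 6t) + 3exp(-16t)sin(4s - 8t)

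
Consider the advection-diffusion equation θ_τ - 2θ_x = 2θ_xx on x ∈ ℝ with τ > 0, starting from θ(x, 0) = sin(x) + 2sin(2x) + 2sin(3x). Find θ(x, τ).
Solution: Moving frame: η = x + 2τ, σ = τ, θ = u(η,σ), so θ_τ = u_σ + 2u_η and θ_xx = u_ηη.
Hence θ_τ - 2θ_x = u_σ and the PDE becomes the heat equation u_σ = 2u_ηη on η ∈ ℝ.
Initial data: u(η,0) = θ(η,0) = sin(η) + 2sin(2η) + 2sin(3η). Each mode sin(nη) decays as exp(-2n²σ) on ℝ, so u(η,σ) = Σ c_n exp(-2n²σ) sin(nη) with c_1=1, c_2=2, c_3=2: u(η,σ) = exp(-2σ)sin(η) + 2exp(-8σ)sin(2η) + 2exp(-18σ)sin(3η).
Substituting back: θ(x,τ) = u(x + 2τ, τ).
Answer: θ(x, τ) = exp(-2τ)sin(x + 2τ) + 2exp(-8τ)sin(2x + 4τ) + 2exp(-18τ)sin(3x + 6τ)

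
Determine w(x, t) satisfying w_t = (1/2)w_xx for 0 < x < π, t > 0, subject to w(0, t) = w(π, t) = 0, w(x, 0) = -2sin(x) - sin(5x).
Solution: Separating variables: w = Σ c_n exp(-n²t/2) sin(nx). From w(x,0) = -2sin(x) - sin(5x): c_1=-2, c_5=-1.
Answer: w(x, t) = -2exp(-t/2)sin(x) - exp(-25t/2)sin(5x)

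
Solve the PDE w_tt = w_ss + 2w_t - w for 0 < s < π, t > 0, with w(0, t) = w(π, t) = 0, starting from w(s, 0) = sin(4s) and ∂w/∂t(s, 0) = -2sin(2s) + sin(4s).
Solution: Substitute w = exp(t)u.
Then w_t = exp(t)(u_t + u), w_tt = exp(t)(u_tt + 2u_t + u), w_ss = exp(t)u_ss; substituting and dividing by exp(t), the lower-order terms cancel: u_tt = u_ss (standard wave equation).
Data for u: u(s,0) = w(s,0) = sin(4s); u_t(s,0) = w_t(s,0) - w(s,0) = -2sin(2s). The boundary conditions carry over: u(0,t) = u(π,t) = 0.
Separating variables: u = Σ [A_n cos(ω_n t) + B_n sin(ω_n t)] sin(ns), ω_n = n. From ICs (B_n = velocity coefficient / ω_n): A_4=1, B_2=-1.
So u(s,t) = -sin(2s)sin(2t) + sin(4s)cos(4t), and w(s,t) = exp(t)u(s,t).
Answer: w(s, t) = -exp(t)sin(2s)sin(2t) + exp(t)sin(4s)cos(4t)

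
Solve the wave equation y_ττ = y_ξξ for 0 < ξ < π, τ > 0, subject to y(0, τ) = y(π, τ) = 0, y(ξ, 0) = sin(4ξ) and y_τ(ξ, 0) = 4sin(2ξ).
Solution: Using separation of variables y = X(ξ)T(τ):
Eigenfunctions: sin(nξ), n = 1, 2, 3, ...
General solution: y(ξ, τ) = Σ [A_n cos(n τ) + B_n sin(n τ)] sin(nξ)
From y(ξ,0) = sin(4ξ): A_4=1. From y_τ(ξ,0) = 4sin(2ξ), using y_τ(ξ,0) = Σ ω_n B_n sin(nξ) with ω_n = n: B_2 = 4/2 = 2.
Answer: y(ξ, τ) = 2sin(2ξ)sin(2τ) + sin(4ξ)cos(4τ)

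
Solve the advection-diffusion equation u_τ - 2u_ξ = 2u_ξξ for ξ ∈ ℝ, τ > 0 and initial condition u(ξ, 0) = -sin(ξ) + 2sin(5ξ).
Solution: Change to a moving frame: let η = ξ + 2τ, σ = τ and write u(ξ,τ) = w(η,σ).
By the chain rule u_τ = w_σ + 2w_η, u_ξ = w_η, u_ξξ = w_ηη.
Then u_τ - 2u_ξ = w_σ: the advection term cancels and the PDE becomes the heat equation w_σ = 2w_ηη on η ∈ ℝ.
Initial data: w(η,0) = u(η,0) = -sin(η) + 2sin(5η).
On η ∈ ℝ each mode satisfies (sin(nη))″ = -n² sin(nη), so exp(-2n²σ) sin(nη) solves the heat equation; by superposition w(η,σ) = Σ c_n exp(-2n²σ) sin(nη).
Reading off the coefficients: c_1=-1, c_5=2, so w(η,σ) = -exp(-2σ)sin(η) + 2exp(-50σ)sin(5η).
Substituting back η = ξ + 2τ, σ = τ: u(ξ,τ) = w(ξ + 2τ, τ).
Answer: u(ξ, τ) = -exp(-2τ)sin(ξ + 2τ) + 2exp(-50τ)sin(5ξ + 10τ)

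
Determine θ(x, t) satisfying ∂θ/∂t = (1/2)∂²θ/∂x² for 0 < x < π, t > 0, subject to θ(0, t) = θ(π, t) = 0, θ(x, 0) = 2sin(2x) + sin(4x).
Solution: Separating variables: θ = Σ c_n exp(-n²t/2) sin(nx). From θ(x,0) = 2sin(2x) + sin(4x): c_2=2, c_4=1.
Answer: θ(x, t) = 2exp(-2t)sin(2x) + exp(-8t)sin(4x)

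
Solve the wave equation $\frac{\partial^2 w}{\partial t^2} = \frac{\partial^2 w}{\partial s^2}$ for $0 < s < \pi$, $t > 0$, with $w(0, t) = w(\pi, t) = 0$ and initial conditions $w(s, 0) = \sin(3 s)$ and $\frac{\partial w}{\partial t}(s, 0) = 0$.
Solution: Using separation of variables $w = X(s)T(t)$:
Eigenfunctions: $\sin(ns)$, $n = 1, 2, 3, \ldots$
General solution: $w(s, t) = \sum [A_n \cos(n t) + B_n \sin(n t)] \sin(ns)$
From $w(s,0) = \sin(3 s)$: $A_3=1$. From $w_t(s,0) = 0$: all $B_n = 0$.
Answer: $w(s, t) = \sin(3 s) \cos(3 t)$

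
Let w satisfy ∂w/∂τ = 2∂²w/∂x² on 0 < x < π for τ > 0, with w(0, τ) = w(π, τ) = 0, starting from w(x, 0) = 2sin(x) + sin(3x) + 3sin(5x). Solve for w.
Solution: Using separation of variables w = X(x)T(τ):
Eigenfunctions: sin(nx), n = 1, 2, 3, ...
General solution: w(x, τ) = Σ c_n sin(nx) exp(-2n² τ)
Matching w(x,0) = 2sin(x) + sin(3x) + 3sin(5x) term by term: c_1=2, c_3=1, c_5=3.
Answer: w(x, τ) = 2exp(-2τ)sin(x) + exp(-18τ)sin(3x) + 3exp(-50τ)sin(5x)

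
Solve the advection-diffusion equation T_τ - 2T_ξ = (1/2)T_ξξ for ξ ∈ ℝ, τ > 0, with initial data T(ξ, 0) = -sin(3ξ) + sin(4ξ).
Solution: Moving frame: η = ξ + 2τ, σ = τ, T = u(η,σ), so T_τ = u_σ + 2u_η and T_ξξ = u_ηη.
Hence T_τ - 2T_ξ = u_σ and the PDE becomes the heat equation u_σ = (1/2)u_ηη on η ∈ ℝ.
Initial data: u(η,0) = T(η,0) = -sin(3η) + sin(4η). Each mode sin(nη) decays as exp(-n²σ/2) on ℝ, so u(η,σ) = Σ c_n exp(-n²σ/2) sin(nη) with c_3=-1, c_4=1: u(η,σ) = exp(-8σ)sin(4η) - exp(-9σ/2)sin(3η).
Substituting back: T(ξ,τ) = u(ξ + 2τ, τ).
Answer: T(ξ, τ) = exp(-8τ)sin(4ξ + 8τ) - exp(-9τ/2)sin(3ξ + 6τ)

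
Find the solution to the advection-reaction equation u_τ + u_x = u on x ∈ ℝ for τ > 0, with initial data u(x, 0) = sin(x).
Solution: Substitute u = exp(τ)w.
Then u_τ = exp(τ)(w_τ + w), u_x = exp(τ)w_x; substituting and dividing by exp(τ), the lower-order terms cancel: w_τ + w_x = 0 (standard advection equation).
Data for w: w(x,0) = u(x,0) = sin(x).
By characteristics (dx/dτ = 1), w(x,τ) = f(x - τ) with f = w(·, 0).
So w(x,τ) = sin(x - τ), and u(x,τ) = exp(τ)w(x,τ).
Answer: u(x, τ) = exp(τ)sin(x - τ)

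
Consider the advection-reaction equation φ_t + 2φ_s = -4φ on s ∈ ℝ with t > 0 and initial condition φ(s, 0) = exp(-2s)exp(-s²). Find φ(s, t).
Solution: Substitute φ = exp(-2s)u, i.e. u = exp(2s)φ.
By the product rule, φ_s = exp(-2s)(u_s - 2u), φ_t = exp(-2s)u_t.
Substituting into the PDE and dividing by exp(-2s): u_t + 2(u_s - 2u) = -4u.
The lower-order terms cancel, leaving the standard advection equation u_t + 2u_s = 0.
Initial data for u: u(s,0) = exp(2s)φ(s,0) = exp(-s²).
Solve for u:
  By method of characteristics (waves move right with speed 2):
  Along characteristics s - 2t = const, u is constant, so u(s,t) = f(s - 2t) with f = u(·, 0).
Hence u(s,t) = exp(-(s - 2t)²).
Transform back: φ(s,t) = exp(-2s)u(s,t).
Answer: φ(s, t) = exp(-2s)exp(-(s - 2t)²)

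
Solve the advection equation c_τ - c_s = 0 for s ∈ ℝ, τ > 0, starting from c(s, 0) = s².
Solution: By characteristics (ds/dτ = -1), c(s,τ) = f(s + τ) with f = c(·, 0).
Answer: c(s, τ) = s² + 2sτ + τ²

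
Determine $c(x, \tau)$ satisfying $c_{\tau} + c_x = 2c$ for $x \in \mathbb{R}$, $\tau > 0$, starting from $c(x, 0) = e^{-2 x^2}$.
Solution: Substitute $c = e^{2\tau}u$, i.e. $u = e^{-2\tau}c$.
By the product rule, $c_{\tau} = e^{2\tau}(u_{\tau} + 2u)$, $c_x = e^{2\tau}u_x$.
Substituting into the PDE and dividing by $e^{2\tau}$: $u_{\tau} + 2u + u_x = 2u$.
The lower-order terms cancel, leaving the standard advection equation $u_{\tau} + u_x = 0$.
Initial data for $u$: $u(x,0) = c(x,0) = e^{-2 x^2}$.
Solve for $u$:
  By method of characteristics (waves move right with speed 1):
  Along characteristics $x - \tau =$ const, $u$ is constant, so $u(x,\tau) = f(x - \tau)$ with $f = u( \cdot , 0)$.
Hence $u(x,\tau) = e^{-2 (x - \tau)^2}$.
Transform back: $c(x,\tau) = e^{2\tau}u(x,\tau)$.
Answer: $c(x, \tau) = e^{2 \tau} e^{-2 (-\tau + x)^2}$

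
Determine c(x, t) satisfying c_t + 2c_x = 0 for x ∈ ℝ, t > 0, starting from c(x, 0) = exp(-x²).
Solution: By characteristics (dx/dt = 2), c(x,t) = f(x - 2t) with f = c(·, 0).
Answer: c(x, t) = exp(-(-2t + x)²)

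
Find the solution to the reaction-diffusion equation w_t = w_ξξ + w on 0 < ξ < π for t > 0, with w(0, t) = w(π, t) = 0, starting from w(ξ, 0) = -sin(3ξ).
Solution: Substitute w = exp(t)u, i.e. u = exp(-t)w.
By the product rule, w_t = exp(t)(u_t + u), w_ξξ = exp(t)u_ξξ.
Substituting into the PDE and dividing by exp(t): u_t + u = u_ξξ + u.
The lower-order terms cancel, leaving the standard heat equation u_t = u_ξξ.
Initial data for u: u(ξ,0) = w(ξ,0) = -sin(3ξ). The boundary conditions carry over: u(0,t) = u(π,t) = 0.
Solve for u:
  Using separation of variables u = X(ξ)T(t):
  Eigenfunctions: sin(nξ), n = 1, 2, 3, ...
  General solution: u(ξ, t) = Σ c_n sin(nξ) exp(-n² t)
  Matching u(ξ,0) = -sin(3ξ) term by term: c_3=-1.
Hence u(ξ,t) = -exp(-9t)sin(3ξ).
Transform back: w(ξ,t) = exp(t)u(ξ,t).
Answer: w(ξ, t) = -exp(-8t)sin(3ξ)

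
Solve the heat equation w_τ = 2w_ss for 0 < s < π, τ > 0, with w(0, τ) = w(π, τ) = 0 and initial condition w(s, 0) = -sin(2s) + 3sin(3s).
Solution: Separating variables: w = Σ c_n exp(-2n²τ) sin(ns). From w(s,0) = -sin(2s) + 3sin(3s): c_2=-1, c_3=3.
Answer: w(s, τ) = -exp(-8τ)sin(2s) + 3exp(-18τ)sin(3s)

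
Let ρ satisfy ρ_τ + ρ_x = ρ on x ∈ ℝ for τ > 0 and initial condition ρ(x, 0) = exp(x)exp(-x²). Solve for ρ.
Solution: Substitute ρ = exp(x)u, i.e. u = exp(-x)ρ.
By the product rule, ρ_x = exp(x)(u_x + u), ρ_τ = exp(x)u_τ.
Substituting into the PDE and dividing by exp(x): u_τ + (u_x + u) = u.
The lower-order terms cancel, leaving the standard advection equation u_τ + u_x = 0.
Initial data for u: u(x,0) = exp(-x)ρ(x,0) = exp(-x²).
Solve for u:
  By method of characteristics (waves move right with speed 1):
  Along characteristics x - τ = const, u is constant, so u(x,τ) = f(x - τ) with f = u(·, 0).
Hence u(x,τ) = exp(-(x - τ)²).
Transform back: ρ(x,τ) = exp(x)u(x,τ).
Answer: ρ(x, τ) = exp(x)exp(-(x - τ)²)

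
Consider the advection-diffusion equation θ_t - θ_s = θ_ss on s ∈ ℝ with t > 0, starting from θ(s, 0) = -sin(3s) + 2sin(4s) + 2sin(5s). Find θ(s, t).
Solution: Change to a moving frame: let η = s + t, σ = t and write θ(s,t) = u(η,σ).
By the chain rule θ_t = u_σ + u_η, θ_s = u_η, θ_ss = u_ηη.
Then θ_t - θ_s = u_σ: the advection term cancels and the PDE becomes the heat equation u_σ = u_ηη on η ∈ ℝ.
Initial data: u(η,0) = θ(η,0) = -sin(3η) + 2sin(4η) + 2sin(5η).
On η ∈ ℝ each mode satisfies (sin(nη))″ = -n² sin(nη), so exp(-n²σ) sin(nη) solves the heat equation; by superposition u(η,σ) = Σ c_n exp(-n²σ) sin(nη).
Reading off the coefficients: c_3=-1, c_4=2, c_5=2, so u(η,σ) = -exp(-9σ)sin(3η) + 2exp(-16σ)sin(4η) + 2exp(-25σ)sin(5η).
Substituting back η = s + t, σ = t: θ(s,t) = u(s + t, t).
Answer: θ(s, t) = -exp(-9t)sin(3s + 3t) + 2exp(-16t)sin(4s + 4t) + 2exp(-25t)sin(5s + 5t)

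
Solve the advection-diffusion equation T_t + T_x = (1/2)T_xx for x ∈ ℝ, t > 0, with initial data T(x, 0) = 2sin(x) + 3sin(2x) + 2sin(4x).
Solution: Change to a moving frame: let η = x - t, σ = t and write T(x,t) = u(η,σ).
By the chain rule T_t = u_σ - u_η, T_x = u_η, T_xx = u_ηη.
Then T_t + T_x = u_σ: the advection term cancels and the PDE becomes the heat equation u_σ = (1/2)u_ηη on η ∈ ℝ.
Initial data: u(η,0) = T(η,0) = 2sin(η) + 3sin(2η) + 2sin(4η).
On η ∈ ℝ each mode satisfies (sin(nη))″ = -n² sin(nη), so exp(-n²σ/2) sin(nη) solves the heat equation; by superposition u(η,σ) = Σ c_n exp(-n²σ/2) sin(nη).
Reading off the coefficients: c_1=2, c_2=3, c_4=2, so u(η,σ) = 3exp(-2σ)sin(2η) + 2exp(-8σ)sin(4η) + 2exp(-σ/2)sin(η).
Substituting back η = x - t, σ = t: T(x,t) = u(x - t, t).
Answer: T(x, t) = -3exp(-2t)sin(2t - 2x) - 2exp(-8t)sin(4t - 4x) - 2exp(-t/2)sin(t - x)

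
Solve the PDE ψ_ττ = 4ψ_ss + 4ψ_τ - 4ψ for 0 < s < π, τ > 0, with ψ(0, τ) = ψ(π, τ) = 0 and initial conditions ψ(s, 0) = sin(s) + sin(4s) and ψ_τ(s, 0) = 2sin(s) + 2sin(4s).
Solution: Substitute ψ = exp(2τ)u, i.e. u = exp(-2τ)ψ.
By the product rule, ψ_τ = exp(2τ)(u_τ + 2u), ψ_ττ = exp(2τ)(u_ττ + 4u_τ + 4u), ψ_ss = exp(2τ)u_ss.
Substituting into the PDE and dividing by exp(2τ): u_ττ + 4u_τ + 4u = 4u_ss + 4(u_τ + 2u) - 4u.
The lower-order terms cancel, leaving the standard wave equation u_ττ = 4u_ss.
Initial data for u: u(s,0) = ψ(s,0) = sin(s) + sin(4s); u_τ(s,0) = ψ_τ(s,0) - 2ψ(s,0) = 0. The boundary conditions carry over: u(0,τ) = u(π,τ) = 0.
Solve for u:
  Using separation of variables u = X(s)T(τ):
  Eigenfunctions: sin(ns), n = 1, 2, 3, ...
  General solution: u(s, τ) = Σ [A_n cos(2n τ) + B_n sin(2n τ)] sin(ns)
  From u(s,0) = sin(s) + sin(4s): A_1=1, A_4=1. From u_τ(s,0) = 0: all B_n = 0.
Hence u(s,τ) = sin(s)cos(2τ) + sin(4s)cos(8τ).
Transform back: ψ(s,τ) = exp(2τ)u(s,τ).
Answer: ψ(s, τ) = exp(2τ)sin(s)cos(2τ) + exp(2τ)sin(4s)cos(8τ)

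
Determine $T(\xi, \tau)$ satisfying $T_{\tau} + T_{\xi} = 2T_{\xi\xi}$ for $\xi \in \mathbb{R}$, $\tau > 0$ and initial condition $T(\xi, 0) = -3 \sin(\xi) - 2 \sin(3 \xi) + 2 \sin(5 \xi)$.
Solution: Moving frame: $\eta = \xi - \tau$, $\sigma = \tau$, $T = u(\eta,\sigma)$, so $T_{\tau} = u_{\sigma} - u_{\eta}$ and $T_{\xi\xi} = u_{\eta\eta}$.
Hence $T_{\tau} + T_{\xi} = u_{\sigma}$ and the PDE becomes the heat equation $u_{\sigma} = 2u_{\eta\eta}$ on $\eta \in \mathbb{R}$.
Initial data: $u(\eta,0) = T(\eta,0) = -3 \sin(\eta) - 2 \sin(3 \eta) + 2 \sin(5 \eta)$. Each mode $\sin(n\eta)$ decays as $e^{-2n^2\sigma}$ on $\mathbb{R}$, so $u(\eta,\sigma) = \sum c_n e^{-2n^2\sigma} \sin(n\eta)$ with $c_1=-3, c_3=-2, c_5=2$: $u(\eta,\sigma) = -3 e^{-2 \sigma} \sin(\eta) - 2 e^{-18 \sigma} \sin(3 \eta) + 2 e^{-50 \sigma} \sin(5 \eta)$.
Substituting back: $T(\xi,\tau) = u(\xi - \tau, \tau)$.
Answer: $T(\xi, \tau) = 3 e^{-2 \tau} \sin(\tau - \xi) + 2 e^{-18 \tau} \sin(3 \tau - 3 \xi) - 2 e^{-50 \tau} \sin(5 \tau - 5 \xi)$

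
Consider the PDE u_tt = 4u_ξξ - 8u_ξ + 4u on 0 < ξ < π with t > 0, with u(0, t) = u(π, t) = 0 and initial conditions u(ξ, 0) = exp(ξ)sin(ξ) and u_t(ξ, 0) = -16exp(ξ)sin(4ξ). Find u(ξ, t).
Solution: Substitute u = exp(ξ)w.
Then u_ξ = exp(ξ)(w_ξ + w), u_ξξ = exp(ξ)(w_ξξ + 2w_ξ + w), u_tt = exp(ξ)w_tt; substituting and dividing by exp(ξ), the lower-order terms cancel: w_tt = 4w_ξξ (standard wave equation).
Data for w: w(ξ,0) = exp(-ξ)u(ξ,0) = sin(ξ); w_t(ξ,0) = exp(-ξ)u_t(ξ,0) = -16sin(4ξ). The boundary conditions carry over: w(0,t) = w(π,t) = 0.
Separating variables: w = Σ [A_n cos(ω_n t) + B_n sin(ω_n t)] sin(nξ), ω_n = 2n. From ICs (B_n = velocity coefficient / ω_n): A_1=1, B_4=-2.
So w(ξ,t) = -2sin(8t)sin(4ξ) + sin(ξ)cos(2t), and u(ξ,t) = exp(ξ)w(ξ,t).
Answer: u(ξ, t) = -2exp(ξ)sin(8t)sin(4ξ) + exp(ξ)sin(ξ)cos(2t)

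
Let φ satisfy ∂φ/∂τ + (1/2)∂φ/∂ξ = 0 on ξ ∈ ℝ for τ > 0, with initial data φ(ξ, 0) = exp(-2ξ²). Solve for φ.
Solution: By method of characteristics (waves move right with speed 1/2):
Along characteristics ξ - (1/2)τ = const, φ is constant, so φ(ξ,τ) = f(ξ - (1/2)τ) with f = φ(·, 0).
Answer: φ(ξ, τ) = exp(-2(ξ - τ/2)²)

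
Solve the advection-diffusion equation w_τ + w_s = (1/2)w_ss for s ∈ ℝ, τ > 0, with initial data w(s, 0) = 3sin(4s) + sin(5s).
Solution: Moving frame: η = s - τ, σ = τ, w = u(η,σ), so w_τ = u_σ - u_η and w_ss = u_ηη.
Hence w_τ + w_s = u_σ and the PDE becomes the heat equation u_σ = (1/2)u_ηη on η ∈ ℝ.
Initial data: u(η,0) = w(η,0) = 3sin(4η) + sin(5η). Each mode sin(nη) decays as exp(-n²σ/2) on ℝ, so u(η,σ) = Σ c_n exp(-n²σ/2) sin(nη) with c_4=3, c_5=1: u(η,σ) = 3exp(-8σ)sin(4η) + exp(-25σ/2)sin(5η).
Substituting back: w(s,τ) = u(s - τ, τ).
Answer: w(s, τ) = 3exp(-8τ)sin(4s - 4τ) + exp(-25τ/2)sin(5s - 5τ)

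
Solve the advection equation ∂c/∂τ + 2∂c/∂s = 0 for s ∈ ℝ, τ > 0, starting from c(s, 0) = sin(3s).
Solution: By method of characteristics (waves move right with speed 2):
Along characteristics s - 2τ = const, c is constant, so c(s,τ) = f(s - 2τ) with f = c(·, 0).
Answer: c(s, τ) = sin(3s - 6τ)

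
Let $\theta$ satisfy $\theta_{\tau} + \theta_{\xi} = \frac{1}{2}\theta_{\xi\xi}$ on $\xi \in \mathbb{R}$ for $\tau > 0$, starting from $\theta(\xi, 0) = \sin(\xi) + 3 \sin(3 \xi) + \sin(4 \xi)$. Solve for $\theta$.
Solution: Change to a moving frame: let $\eta = \xi - \tau$, $\sigma = \tau$ and write $\theta(\xi,\tau) = u(\eta,\sigma)$.
By the chain rule $\theta_{\tau} = u_{\sigma} - u_{\eta}$, $\theta_{\xi} = u_{\eta}$, $\theta_{\xi\xi} = u_{\eta\eta}$.
Then $\theta_{\tau} + \theta_{\xi} = u_{\sigma}$: the advection term cancels and the PDE becomes the heat equation $u_{\sigma} = \frac{1}{2}u_{\eta\eta}$ on $\eta \in \mathbb{R}$.
Initial data: $u(\eta,0) = \theta(\eta,0) = \sin(\eta) + 3 \sin(3 \eta) + \sin(4 \eta)$.
On $\eta \in \mathbb{R}$ each mode satisfies $(\sin(n\eta))'' = -n^2 \sin(n\eta)$, so $e^{-n^2\sigma/2} \sin(n\eta)$ solves the heat equation; by superposition $u(\eta,\sigma) = \sum c_n e^{-n^2\sigma/2} \sin(n\eta)$.
Reading off the coefficients: $c_1=1, c_3=3, c_4=1$, so $u(\eta,\sigma) = e^{-8 \sigma} \sin(4 \eta) + e^{-\sigma/2} \sin(\eta) + 3 e^{-9 \sigma/2} \sin(3 \eta)$.
Substituting back $\eta = \xi - \tau$, $\sigma = \tau$: $\theta(\xi,\tau) = u(\xi - \tau, \tau)$.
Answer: $\theta(\xi, \tau) = - e^{-8 \tau} \sin(4 \tau - 4 \xi) -  e^{-\tau/2} \sin(\tau - \xi) - 3 e^{-9 \tau/2} \sin(3 \tau - 3 \xi)$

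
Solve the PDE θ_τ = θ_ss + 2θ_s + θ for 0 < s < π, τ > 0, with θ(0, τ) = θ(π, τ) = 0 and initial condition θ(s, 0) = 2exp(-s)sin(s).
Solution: Substitute θ = exp(-s)u, i.e. u = exp(s)θ.
By the product rule, θ_s = exp(-s)(u_s - u), θ_ss = exp(-s)(u_ss - 2u_s + u), θ_τ = exp(-s)u_τ.
Substituting into the PDE and dividing by exp(-s): u_τ = (u_ss - 2u_s + u) + 2(u_s - u) + u.
The lower-order terms cancel, leaving the standard heat equation u_τ = u_ss.
Initial data for u: u(s,0) = exp(s)θ(s,0) = 2sin(s). The boundary conditions carry over: u(0,τ) = u(π,τ) = 0.
Solve for u:
  Using separation of variables u = X(s)G(τ):
  Eigenfunctions: sin(ns), n = 1, 2, 3, ...
  General solution: u(s, τ) = Σ c_n sin(ns) exp(-n² τ)
  Matching u(s,0) = 2sin(s) term by term: c_1=2.
Hence u(s,τ) = 2exp(-τ)sin(s).
Transform back: θ(s,τ) = exp(-s)u(s,τ).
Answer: θ(s, τ) = 2exp(-s)exp(-τ)sin(s)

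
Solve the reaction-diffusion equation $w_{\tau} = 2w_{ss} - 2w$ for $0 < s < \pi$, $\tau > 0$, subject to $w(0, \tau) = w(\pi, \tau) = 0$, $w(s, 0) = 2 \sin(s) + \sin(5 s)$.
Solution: Substitute $w = e^{-2\tau}u$, i.e. $u = e^{2\tau}w$.
By the product rule, $w_{\tau} = e^{-2\tau}(u_{\tau} - 2u)$, $w_{ss} = e^{-2\tau}u_{ss}$.
Substituting into the PDE and dividing by $e^{-2\tau}$: $u_{\tau} - 2u = 2u_{ss} - 2u$.
The lower-order terms cancel, leaving the standard heat equation $u_{\tau} = 2u_{ss}$.
Initial data for $u$: $u(s,0) = w(s,0) = 2 \sin(s) + \sin(5 s)$. The boundary conditions carry over: $u(0,\tau) = u(\pi,\tau) = 0$.
Solve for $u$:
  Using separation of variables $u = X(s)T(\tau)$:
  Eigenfunctions: $\sin(ns)$, $n = 1, 2, 3, \ldots$
  General solution: $u(s, \tau) = \sum c_n \sin(ns) e^{-2n^2 \tau}$
  Matching $u(s,0) = 2 \sin(s) + \sin(5 s)$ term by term: $c_1=2, c_5=1$.
Hence $u(s,\tau) = 2 e^{-2 \tau} \sin(s) + e^{-50 \tau} \sin(5 s)$.
Transform back: $w(s,\tau) = e^{-2\tau}u(s,\tau)$.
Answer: $w(s, \tau) = 2 e^{-4 \tau} \sin(s) + e^{-52 \tau} \sin(5 s)$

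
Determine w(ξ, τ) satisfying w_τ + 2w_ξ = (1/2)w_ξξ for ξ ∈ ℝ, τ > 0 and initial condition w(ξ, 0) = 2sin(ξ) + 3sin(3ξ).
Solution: Moving frame: η = ξ - 2τ, σ = τ, w = u(η,σ), so w_τ = u_σ - 2u_η and w_ξξ = u_ηη.
Hence w_τ + 2w_ξ = u_σ and the PDE becomes the heat equation u_σ = (1/2)u_ηη on η ∈ ℝ.
Initial data: u(η,0) = w(η,0) = 2sin(η) + 3sin(3η). Each mode sin(nη) decays as exp(-n²σ/2) on ℝ, so u(η,σ) = Σ c_n exp(-n²σ/2) sin(nη) with c_1=2, c_3=3: u(η,σ) = 2exp(-σ/2)sin(η) + 3exp(-9σ/2)sin(3η).
Substituting back: w(ξ,τ) = u(ξ - 2τ, τ).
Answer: w(ξ, τ) = 2exp(-τ/2)sin(ξ - 2τ) + 3exp(-9τ/2)sin(3ξ - 6τ)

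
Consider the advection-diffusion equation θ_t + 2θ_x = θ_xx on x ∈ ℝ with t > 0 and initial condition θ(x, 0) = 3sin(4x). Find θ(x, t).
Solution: Moving frame: η = x - 2t, σ = t, θ = u(η,σ), so θ_t = u_σ - 2u_η and θ_xx = u_ηη.
Hence θ_t + 2θ_x = u_σ and the PDE becomes the heat equation u_σ = u_ηη on η ∈ ℝ.
Initial data: u(η,0) = θ(η,0) = 3sin(4η). Each mode sin(nη) decays as exp(-n²σ) on ℝ, so u(η,σ) = Σ c_n exp(-n²σ) sin(nη) with c_4=3: u(η,σ) = 3exp(-16σ)sin(4η).
Substituting back: θ(x,t) = u(x - 2t, t).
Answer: θ(x, t) = -3exp(-16t)sin(8t - 4x)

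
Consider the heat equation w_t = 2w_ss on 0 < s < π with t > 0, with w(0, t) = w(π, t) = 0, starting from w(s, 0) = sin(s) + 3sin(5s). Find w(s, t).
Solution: Separating variables: w = Σ c_n exp(-2n²t) sin(ns). From w(s,0) = sin(s) + 3sin(5s): c_1=1, c_5=3.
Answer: w(s, t) = exp(-2t)sin(s) + 3exp(-50t)sin(5s)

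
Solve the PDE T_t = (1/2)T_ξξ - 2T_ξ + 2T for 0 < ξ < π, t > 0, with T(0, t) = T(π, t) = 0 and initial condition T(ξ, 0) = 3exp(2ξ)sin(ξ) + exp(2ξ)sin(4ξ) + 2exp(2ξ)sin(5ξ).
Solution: Substitute T = exp(2ξ)u, i.e. u = exp(-2ξ)T.
By the product rule, T_ξ = exp(2ξ)(u_ξ + 2u), T_ξξ = exp(2ξ)(u_ξξ + 4u_ξ + 4u), T_t = exp(2ξ)u_t.
Substituting into the PDE and dividing by exp(2ξ): u_t = (1/2)(u_ξξ + 4u_ξ + 4u) - 2(u_ξ + 2u) + 2u.
The lower-order terms cancel, leaving the standard heat equation u_t = (1/2)u_ξξ.
Initial data for u: u(ξ,0) = exp(-2ξ)T(ξ,0) = 3sin(ξ) + sin(4ξ) + 2sin(5ξ). The boundary conditions carry over: u(0,t) = u(π,t) = 0.
Solve for u:
  Using separation of variables u = X(ξ)G(t):
  Eigenfunctions: sin(nξ), n = 1, 2, 3, ...
  General solution: u(ξ, t) = Σ c_n sin(nξ) exp(-n² t/2)
  Matching u(ξ,0) = 3sin(ξ) + sin(4ξ) + 2sin(5ξ) term by term: c_1=3, c_4=1, c_5=2.
Hence u(ξ,t) = exp(-8t)sin(4ξ) + 3exp(-t/2)sin(ξ) + 2exp(-25t/2)sin(5ξ).
Transform back: T(ξ,t) = exp(2ξ)u(ξ,t).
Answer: T(ξ, t) = exp(-8t)exp(2ξ)sin(4ξ) + 3exp(-t/2)exp(2ξ)sin(ξ) + 2exp(-25t/2)exp(2ξ)sin(5ξ)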